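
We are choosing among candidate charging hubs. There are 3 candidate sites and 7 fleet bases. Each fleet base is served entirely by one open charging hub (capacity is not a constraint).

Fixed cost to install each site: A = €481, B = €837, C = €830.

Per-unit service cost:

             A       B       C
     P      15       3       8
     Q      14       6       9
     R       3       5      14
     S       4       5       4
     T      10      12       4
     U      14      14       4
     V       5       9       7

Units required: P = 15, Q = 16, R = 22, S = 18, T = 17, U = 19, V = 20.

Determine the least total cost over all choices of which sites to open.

Minimum total cost: 1604

For any fixed open set, each fleet base goes to its cheapest open site; total = fixed + service.
{A}: P→A 15·15=225, Q→A 14·16=224, R→A 3·22=66, S→A 4·18=72, T→A 10·17=170, U→A 14·19=266, V→A 5·20=100. Service 1123; fixed 481; total 1604.
{C}: service 928 + fixed 830 = 1758
{B}: service 991 + fixed 837 = 1828
{A, B, C}: service 523 + fixed 2148 = 2671
(All 7 nonempty subsets were checked; A only is lowest.)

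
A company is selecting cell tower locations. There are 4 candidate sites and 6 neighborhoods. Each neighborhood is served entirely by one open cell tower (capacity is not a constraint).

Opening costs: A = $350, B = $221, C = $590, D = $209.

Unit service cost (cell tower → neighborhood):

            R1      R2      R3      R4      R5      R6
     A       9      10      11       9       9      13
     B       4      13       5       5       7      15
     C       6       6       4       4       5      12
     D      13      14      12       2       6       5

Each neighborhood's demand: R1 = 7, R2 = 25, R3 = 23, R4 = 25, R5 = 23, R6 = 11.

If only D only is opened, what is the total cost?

Total cost: 1169

Each neighborhood is assigned to its cheapest site among the open ones.
{D}: R1→D 13·7=91, R2→D 14·25=350, R3→D 12·23=276, R4→D 2·25=50, R5→D 6·23=138, R6→D 5·11=55. Service 960; fixed 209; total 1169.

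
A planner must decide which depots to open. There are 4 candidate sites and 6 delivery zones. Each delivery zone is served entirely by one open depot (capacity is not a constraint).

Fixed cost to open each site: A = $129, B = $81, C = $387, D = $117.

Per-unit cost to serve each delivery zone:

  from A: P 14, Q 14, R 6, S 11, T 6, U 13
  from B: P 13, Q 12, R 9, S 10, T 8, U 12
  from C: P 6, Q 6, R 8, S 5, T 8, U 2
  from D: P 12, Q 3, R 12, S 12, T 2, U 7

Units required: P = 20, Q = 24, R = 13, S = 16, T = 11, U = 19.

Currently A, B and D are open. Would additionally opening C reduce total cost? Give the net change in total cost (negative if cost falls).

Current service cost with {A, B, D}: 705.
Adding C: each delivery zone re-picks its cheapest; new service cost 410, saving 295.
Extra fixed cost: 387. Net change = 387 − 295 = 92.
(Totals: 1032 → 1124.)

No — net change +92 (cost rises by 92).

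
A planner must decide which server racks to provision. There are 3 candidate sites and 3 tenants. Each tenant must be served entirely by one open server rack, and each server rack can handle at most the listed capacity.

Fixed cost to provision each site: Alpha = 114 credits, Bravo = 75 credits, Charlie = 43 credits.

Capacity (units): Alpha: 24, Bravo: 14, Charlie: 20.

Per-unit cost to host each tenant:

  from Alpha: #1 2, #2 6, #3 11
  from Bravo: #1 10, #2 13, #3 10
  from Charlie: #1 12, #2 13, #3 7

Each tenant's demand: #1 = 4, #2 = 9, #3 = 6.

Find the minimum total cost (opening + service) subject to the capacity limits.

Minimum total cost: 242

Open {Alpha}: #1→Alpha 2·4=8, #2→Alpha 6·9=54, #3→Alpha 11·6=66.
Loads: Alpha carries 19/24. Service 128; fixed 114; total 242.
Next best feasible plan costs 250.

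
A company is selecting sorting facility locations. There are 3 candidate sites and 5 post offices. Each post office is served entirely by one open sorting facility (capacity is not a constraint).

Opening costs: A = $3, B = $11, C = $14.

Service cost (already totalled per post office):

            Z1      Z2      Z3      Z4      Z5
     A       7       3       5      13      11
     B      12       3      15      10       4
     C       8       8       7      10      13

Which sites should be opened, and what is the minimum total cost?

Open A only; minimum total cost 42.

For any fixed open set, each post office goes to its cheapest open site; total = fixed + service.
{A}: Z1→A 7, Z2→A 3, Z3→A 5, Z4→A 13, Z5→A 11. Service 39; fixed 3; total 42.
{A, B}: service 29 + fixed 14 = 43
{A, C}: service 36 + fixed 17 = 53
{A, B, C}: service 29 + fixed 28 = 57
No other subset beats 42.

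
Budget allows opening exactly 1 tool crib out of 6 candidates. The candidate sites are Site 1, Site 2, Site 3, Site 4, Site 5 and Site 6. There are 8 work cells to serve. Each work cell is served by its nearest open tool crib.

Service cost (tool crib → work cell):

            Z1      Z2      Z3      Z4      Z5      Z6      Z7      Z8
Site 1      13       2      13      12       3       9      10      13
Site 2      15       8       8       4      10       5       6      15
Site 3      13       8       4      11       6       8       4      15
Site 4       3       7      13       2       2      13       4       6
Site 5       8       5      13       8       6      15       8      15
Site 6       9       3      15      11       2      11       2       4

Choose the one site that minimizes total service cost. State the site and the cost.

With exactly 1 open, each work cell uses its cheapest among the chosen.
{Site 4}: Z1→Site 4 3, Z2→Site 4 7, Z3→Site 4 13, Z4→Site 4 2, Z5→Site 4 2, Z6→Site 4 13, Z7→Site 4 4, Z8→Site 4 6. Service cost 50.
{Site 6}: service cost 57
{Site 3}: service cost 69
Among all 6 size-1 choices, {Site 4} is lowest.

Choose Site 4 only; total service cost 50.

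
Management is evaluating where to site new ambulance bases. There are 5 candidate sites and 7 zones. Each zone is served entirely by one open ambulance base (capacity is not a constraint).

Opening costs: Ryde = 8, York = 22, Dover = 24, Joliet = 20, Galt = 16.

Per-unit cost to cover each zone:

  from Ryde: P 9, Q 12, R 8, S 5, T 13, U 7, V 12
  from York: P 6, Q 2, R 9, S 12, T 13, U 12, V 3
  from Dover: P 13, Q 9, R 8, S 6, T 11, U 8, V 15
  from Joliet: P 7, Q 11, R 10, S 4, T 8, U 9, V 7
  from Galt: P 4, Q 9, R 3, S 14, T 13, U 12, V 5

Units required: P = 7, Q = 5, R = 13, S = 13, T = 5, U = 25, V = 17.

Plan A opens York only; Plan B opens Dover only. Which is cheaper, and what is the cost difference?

Plan A is cheaper by 89.

Plan A: {York}: P→York 6·7=42, Q→York 2·5=10, R→York 9·13=117, S→York 12·13=156, T→York 13·5=65, U→York 12·25=300, V→York 3·17=51. Service 741; fixed 22; total 763.
Plan B: {Dover}: P→Dover 13·7=91, Q→Dover 9·5=45, R→Dover 8·13=104, S→Dover 6·13=78, T→Dover 11·5=55, U→Dover 8·25=200, V→Dover 15·17=255. Service 828; fixed 24; total 852.
Difference: |763 − 852| = 89.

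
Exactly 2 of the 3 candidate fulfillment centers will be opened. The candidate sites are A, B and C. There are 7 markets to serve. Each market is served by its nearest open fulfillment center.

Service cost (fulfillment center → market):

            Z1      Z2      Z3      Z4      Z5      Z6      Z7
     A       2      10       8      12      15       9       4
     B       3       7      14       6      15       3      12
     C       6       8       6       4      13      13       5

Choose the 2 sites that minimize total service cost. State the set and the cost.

Choose B and C; total service cost 41.

With exactly 2 open, each market uses its cheapest among the chosen.
{B, C}: Z1→B 3, Z2→B 7, Z3→C 6, Z4→C 4, Z5→C 13, Z6→B 3, Z7→C 5. Service cost 41.
{A, B}: service cost 45
{A, C}: service cost 46
Among all 3 size-2 choices, {B, C} is lowest.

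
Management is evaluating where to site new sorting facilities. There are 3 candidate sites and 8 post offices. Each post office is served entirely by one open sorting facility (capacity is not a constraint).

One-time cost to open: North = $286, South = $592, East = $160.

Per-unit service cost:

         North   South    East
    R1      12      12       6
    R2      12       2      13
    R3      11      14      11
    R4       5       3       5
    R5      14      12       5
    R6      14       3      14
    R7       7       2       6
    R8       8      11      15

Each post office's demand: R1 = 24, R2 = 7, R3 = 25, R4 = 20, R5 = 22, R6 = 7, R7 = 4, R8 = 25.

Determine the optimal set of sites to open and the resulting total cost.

For any fixed open set, each post office goes to its cheapest open site; total = fixed + service.
{East}: R1→East 6·24=144, R2→East 13·7=91, R3→East 11·25=275, R4→East 5·20=100, R5→East 5·22=110, R6→East 14·7=98, R7→East 6·4=24, R8→East 15·25=375. Service 1217; fixed 160; total 1377.
{North, East}: service 1035 + fixed 446 = 1481
{South, East}: service 907 + fixed 752 = 1659
{North, South, East}: R1→East 6·24=144, R2→South 2·7=14, R3→North 11·25=275, R4→South 3·20=60, R5→East 5·22=110, R6→South 3·7=21, R7→South 2·4=8, R8→North 8·25=200. Service 832; fixed 1038; total 1870.
No other subset beats 1377.

Open East only; minimum total cost 1377.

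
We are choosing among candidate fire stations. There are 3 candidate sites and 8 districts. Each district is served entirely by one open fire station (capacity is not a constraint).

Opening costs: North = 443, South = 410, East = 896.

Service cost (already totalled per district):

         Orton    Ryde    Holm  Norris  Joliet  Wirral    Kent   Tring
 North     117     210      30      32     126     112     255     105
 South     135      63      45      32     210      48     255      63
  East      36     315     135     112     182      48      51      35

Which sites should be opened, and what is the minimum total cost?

Open South only; minimum total cost 1261.

For any fixed open set, each district goes to its cheapest open site; total = fixed + service.
{South}: Orton→South 135, Ryde→South 63, Holm→South 45, Norris→South 32, Joliet→South 210, Wirral→South 48, Kent→South 255, Tring→South 63. Service 851; fixed 410; total 1261.
{North}: service 987 + fixed 443 = 1430
{North, South}: service 734 + fixed 853 = 1587
{North, South, East}: service 421 + fixed 1749 = 2170
No other subset beats 1261.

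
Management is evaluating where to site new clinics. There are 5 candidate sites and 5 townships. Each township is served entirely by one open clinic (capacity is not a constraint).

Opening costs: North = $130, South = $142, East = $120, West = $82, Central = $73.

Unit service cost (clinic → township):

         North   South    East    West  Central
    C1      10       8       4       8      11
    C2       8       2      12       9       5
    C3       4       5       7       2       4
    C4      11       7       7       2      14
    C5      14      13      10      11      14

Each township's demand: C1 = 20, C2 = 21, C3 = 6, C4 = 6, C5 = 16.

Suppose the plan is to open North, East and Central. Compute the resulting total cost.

Total cost: 734

Each township is assigned to its cheapest site among the open ones.
{North, East, Central}: C1→East 4·20=80, C2→Central 5·21=105, C3→North 4·6=24, C4→East 7·6=42, C5→East 10·16=160. Service 411; fixed 323; total 734.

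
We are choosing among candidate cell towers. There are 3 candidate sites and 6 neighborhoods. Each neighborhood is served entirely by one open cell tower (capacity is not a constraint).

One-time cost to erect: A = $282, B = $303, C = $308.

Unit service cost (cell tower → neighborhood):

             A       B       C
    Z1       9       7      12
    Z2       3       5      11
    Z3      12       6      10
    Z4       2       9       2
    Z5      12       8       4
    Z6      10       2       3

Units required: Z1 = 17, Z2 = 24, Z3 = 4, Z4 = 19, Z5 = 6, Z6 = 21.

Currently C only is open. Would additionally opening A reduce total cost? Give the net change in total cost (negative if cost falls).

No — net change +39 (cost rises by 39).

Current service cost with {C}: 633.
Adding A: each neighborhood re-picks its cheapest; new service cost 390, saving 243.
Extra fixed cost: 282. Net change = 282 − 243 = 39.
(Totals: 941 → 980.)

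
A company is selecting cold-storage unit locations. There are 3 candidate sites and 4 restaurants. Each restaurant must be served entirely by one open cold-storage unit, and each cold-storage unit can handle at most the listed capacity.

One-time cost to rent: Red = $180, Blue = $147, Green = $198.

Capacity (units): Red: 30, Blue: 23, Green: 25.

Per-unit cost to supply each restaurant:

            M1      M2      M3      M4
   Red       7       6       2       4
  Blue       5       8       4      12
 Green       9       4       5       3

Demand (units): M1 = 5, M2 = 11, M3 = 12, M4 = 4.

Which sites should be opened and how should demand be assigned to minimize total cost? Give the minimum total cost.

Minimum total cost: 458

Open {Red, Blue}: M1→Blue 5·5=25, M2→Red 6·11=66, M3→Red 2·12=24, M4→Red 4·4=16.
Loads: Red carries 27/30, Blue carries 5/23. Service 131; fixed 327; total 458.
Next best feasible plan costs 474.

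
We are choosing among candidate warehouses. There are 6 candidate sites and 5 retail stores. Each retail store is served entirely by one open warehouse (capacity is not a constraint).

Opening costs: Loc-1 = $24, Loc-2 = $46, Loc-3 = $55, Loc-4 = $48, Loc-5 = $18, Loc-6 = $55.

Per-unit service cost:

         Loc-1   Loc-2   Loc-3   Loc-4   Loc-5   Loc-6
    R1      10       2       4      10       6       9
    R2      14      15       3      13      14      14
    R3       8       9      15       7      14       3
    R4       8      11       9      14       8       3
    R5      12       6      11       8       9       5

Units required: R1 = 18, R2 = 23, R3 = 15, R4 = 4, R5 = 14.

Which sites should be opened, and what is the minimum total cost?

Open Loc-3 and Loc-6; minimum total cost 378.

For any fixed open set, each retail store goes to its cheapest open site; total = fixed + service.
{Loc-3, Loc-6}: R1→Loc-3 4·18=72, R2→Loc-3 3·23=69, R3→Loc-6 3·15=45, R4→Loc-6 3·4=12, R5→Loc-6 5·14=70. Service 268; fixed 110; total 378.
{Loc-2, Loc-3, Loc-6}: service 232 + fixed 156 = 388
{Loc-3, Loc-5, Loc-6}: service 268 + fixed 128 = 396
{Loc-1, Loc-2, Loc-3, Loc-4, Loc-5, Loc-6}: R1→Loc-2 2·18=36, R2→Loc-3 3·23=69, R3→Loc-6 3·15=45, R4→Loc-6 3·4=12, R5→Loc-6 5·14=70. Service 232; fixed 246; total 478.
No other subset beats 378.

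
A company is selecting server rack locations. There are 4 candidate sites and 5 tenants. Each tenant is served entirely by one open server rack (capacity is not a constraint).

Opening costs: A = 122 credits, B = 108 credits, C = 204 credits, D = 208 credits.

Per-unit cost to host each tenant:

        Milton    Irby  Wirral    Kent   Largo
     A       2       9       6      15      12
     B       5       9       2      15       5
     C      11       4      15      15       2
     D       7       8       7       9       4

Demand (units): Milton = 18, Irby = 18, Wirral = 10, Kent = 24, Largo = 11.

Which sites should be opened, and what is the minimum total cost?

For any fixed open set, each tenant goes to its cheapest open site; total = fixed + service.
{B}: Milton→B 5·18=90, Irby→B 9·18=162, Wirral→B 2·10=20, Kent→B 15·24=360, Largo→B 5·11=55. Service 687; fixed 108; total 795.
{D}: Milton→D 7·18=126, Irby→D 8·18=144, Wirral→D 7·10=70, Kent→D 9·24=216, Largo→D 4·11=44. Service 600; fixed 208; total 808.
{A, D}: service 500 + fixed 330 = 830
{A, B, C, D}: service 366 + fixed 642 = 1008
No other subset beats 795.

Open B only; minimum total cost 795.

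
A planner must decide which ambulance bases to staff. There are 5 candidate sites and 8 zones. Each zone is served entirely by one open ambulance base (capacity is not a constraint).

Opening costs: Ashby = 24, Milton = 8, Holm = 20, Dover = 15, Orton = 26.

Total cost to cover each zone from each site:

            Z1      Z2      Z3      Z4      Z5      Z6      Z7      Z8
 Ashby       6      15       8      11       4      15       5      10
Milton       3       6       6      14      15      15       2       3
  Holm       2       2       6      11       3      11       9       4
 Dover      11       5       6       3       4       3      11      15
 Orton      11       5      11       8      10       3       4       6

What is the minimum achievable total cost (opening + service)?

Minimum total cost: 52

For any fixed open set, each zone goes to its cheapest open site; total = fixed + service.
{Milton, Dover}: Z1→Milton 3, Z2→Dover 5, Z3→Milton 6, Z4→Dover 3, Z5→Dover 4, Z6→Dover 3, Z7→Milton 2, Z8→Milton 3. Service 29; fixed 23; total 52.
{Milton, Holm, Dover}: Z1→Holm 2, Z2→Holm 2, Z3→Milton 6, Z4→Dover 3, Z5→Holm 3, Z6→Dover 3, Z7→Milton 2, Z8→Milton 3. Service 24; fixed 43; total 67.
{Holm, Dover}: service 32 + fixed 35 = 67
{Ashby, Milton, Holm, Dover, Orton}: Z1→Holm 2, Z2→Holm 2, Z3→Milton 6, Z4→Dover 3, Z5→Holm 3, Z6→Dover 3, Z7→Milton 2, Z8→Milton 3. Service 24; fixed 93; total 117.
No other subset beats 52.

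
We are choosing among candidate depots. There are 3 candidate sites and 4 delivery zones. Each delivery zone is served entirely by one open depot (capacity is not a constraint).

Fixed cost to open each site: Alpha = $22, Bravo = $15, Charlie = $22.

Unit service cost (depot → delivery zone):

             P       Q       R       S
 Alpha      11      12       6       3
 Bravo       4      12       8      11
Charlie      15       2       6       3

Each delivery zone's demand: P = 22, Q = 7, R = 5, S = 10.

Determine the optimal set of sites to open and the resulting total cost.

Open Bravo and Charlie; minimum total cost 199.

For any fixed open set, each delivery zone goes to its cheapest open site; total = fixed + service.
{Bravo, Charlie}: P→Bravo 4·22=88, Q→Charlie 2·7=14, R→Charlie 6·5=30, S→Charlie 3·10=30. Service 162; fixed 37; total 199.
{Alpha, Bravo, Charlie}: service 162 + fixed 59 = 221
{Alpha, Bravo}: service 232 + fixed 37 = 269
{Bravo}: service 322 + fixed 15 = 337
No other subset beats 199.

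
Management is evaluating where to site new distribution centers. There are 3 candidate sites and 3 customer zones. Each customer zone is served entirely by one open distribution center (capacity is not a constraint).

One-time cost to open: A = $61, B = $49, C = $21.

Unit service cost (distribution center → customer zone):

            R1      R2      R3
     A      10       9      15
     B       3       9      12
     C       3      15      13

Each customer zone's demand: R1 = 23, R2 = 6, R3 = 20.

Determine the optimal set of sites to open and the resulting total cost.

For any fixed open set, each customer zone goes to its cheapest open site; total = fixed + service.
{B}: R1→B 3·23=69, R2→B 9·6=54, R3→B 12·20=240. Service 363; fixed 49; total 412.
{B, C}: R1→B 3·23=69, R2→B 9·6=54, R3→B 12·20=240. Service 363; fixed 70; total 433.
{C}: service 419 + fixed 21 = 440
{A, B, C}: R1→B 3·23=69, R2→A 9·6=54, R3→B 12·20=240. Service 363; fixed 131; total 494.
No other subset beats 412.

Open B only; minimum total cost 412.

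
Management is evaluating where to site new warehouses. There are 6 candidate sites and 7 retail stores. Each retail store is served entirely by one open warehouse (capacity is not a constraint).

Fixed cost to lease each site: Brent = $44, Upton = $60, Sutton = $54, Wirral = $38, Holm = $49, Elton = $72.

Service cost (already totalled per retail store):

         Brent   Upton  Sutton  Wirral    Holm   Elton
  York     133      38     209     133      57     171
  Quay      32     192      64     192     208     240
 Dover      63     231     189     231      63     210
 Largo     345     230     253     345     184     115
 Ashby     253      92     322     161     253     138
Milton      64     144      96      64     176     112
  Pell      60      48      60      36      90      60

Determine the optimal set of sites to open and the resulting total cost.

For any fixed open set, each retail store goes to its cheapest open site; total = fixed + service.
{Brent, Upton, Elton}: York→Upton 38, Quay→Brent 32, Dover→Brent 63, Largo→Elton 115, Ashby→Upton 92, Milton→Brent 64, Pell→Upton 48. Service 452; fixed 176; total 628.
{Brent, Upton, Wirral, Elton}: York→Upton 38, Quay→Brent 32, Dover→Brent 63, Largo→Elton 115, Ashby→Upton 92, Milton→Brent 64, Pell→Wirral 36. Service 440; fixed 214; total 654.
{Brent, Upton}: York→Upton 38, Quay→Brent 32, Dover→Brent 63, Largo→Upton 230, Ashby→Upton 92, Milton→Brent 64, Pell→Upton 48. Service 567; fixed 104; total 671.
{Brent, Upton, Sutton, Wirral, Holm, Elton}: York→Upton 38, Quay→Brent 32, Dover→Brent 63, Largo→Elton 115, Ashby→Upton 92, Milton→Brent 64, Pell→Wirral 36. Service 440; fixed 317; total 757.
No other subset beats 628.

Open Brent, Upton and Elton; minimum total cost 628.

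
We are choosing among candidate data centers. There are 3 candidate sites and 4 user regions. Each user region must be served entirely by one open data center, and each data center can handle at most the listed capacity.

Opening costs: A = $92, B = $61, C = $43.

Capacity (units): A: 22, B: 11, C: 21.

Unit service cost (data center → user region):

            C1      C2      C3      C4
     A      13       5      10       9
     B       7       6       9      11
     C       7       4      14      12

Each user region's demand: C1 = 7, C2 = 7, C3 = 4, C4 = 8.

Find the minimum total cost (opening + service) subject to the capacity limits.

Minimum total cost: 313

Open {B, C}: C1→B 7·7=49, C2→C 4·7=28, C3→B 9·4=36, C4→C 12·8=96.
Loads: B carries 11/11, C carries 15/21. Service 209; fixed 104; total 313.
Next best feasible plan costs 324.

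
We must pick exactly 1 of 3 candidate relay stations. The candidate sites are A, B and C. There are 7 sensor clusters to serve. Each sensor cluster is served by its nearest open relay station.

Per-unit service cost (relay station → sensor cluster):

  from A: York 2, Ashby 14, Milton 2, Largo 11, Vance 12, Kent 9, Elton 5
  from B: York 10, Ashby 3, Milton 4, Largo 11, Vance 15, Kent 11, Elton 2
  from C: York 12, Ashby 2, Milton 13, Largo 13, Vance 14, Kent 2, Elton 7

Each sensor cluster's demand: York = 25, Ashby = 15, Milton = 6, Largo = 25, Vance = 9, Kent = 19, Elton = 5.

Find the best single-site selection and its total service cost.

With exactly 1 open, each sensor cluster uses its cheapest among the chosen.
{A}: York→A 2·25=50, Ashby→A 14·15=210, Milton→A 2·6=12, Largo→A 11·25=275, Vance→A 12·9=108, Kent→A 9·19=171, Elton→A 5·5=25. Service cost 851.
{C}: service cost 932
{B}: service cost 948
Among all 3 size-1 choices, {A} is lowest.

Choose A only; total service cost 851.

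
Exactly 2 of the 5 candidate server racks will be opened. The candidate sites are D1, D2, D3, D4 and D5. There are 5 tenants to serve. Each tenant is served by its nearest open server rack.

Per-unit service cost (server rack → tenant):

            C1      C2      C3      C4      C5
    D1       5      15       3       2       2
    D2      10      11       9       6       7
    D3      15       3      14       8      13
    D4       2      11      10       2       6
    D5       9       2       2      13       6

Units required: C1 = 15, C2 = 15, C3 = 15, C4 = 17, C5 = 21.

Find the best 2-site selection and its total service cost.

With exactly 2 open, each tenant uses its cheapest among the chosen.
{D1, D5}: C1→D1 5·15=75, C2→D5 2·15=30, C3→D5 2·15=30, C4→D1 2·17=34, C5→D1 2·21=42. Service cost 211.
{D1, D3}: service cost 241
{D4, D5}: service cost 250
Among all 10 size-2 choices, {D1, D5} is lowest.

Choose D1 and D5; total service cost 211.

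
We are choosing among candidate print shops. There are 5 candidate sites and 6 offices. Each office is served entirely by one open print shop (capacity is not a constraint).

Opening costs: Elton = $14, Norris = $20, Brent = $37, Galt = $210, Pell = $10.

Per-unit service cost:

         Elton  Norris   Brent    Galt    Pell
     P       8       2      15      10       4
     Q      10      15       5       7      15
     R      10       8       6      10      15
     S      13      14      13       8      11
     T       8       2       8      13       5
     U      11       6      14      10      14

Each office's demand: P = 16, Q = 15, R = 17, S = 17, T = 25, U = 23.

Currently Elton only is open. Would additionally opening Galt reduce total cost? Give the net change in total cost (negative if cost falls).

Current service cost with {Elton}: 1122.
Adding Galt: each office re-picks its cheapest; new service cost 969, saving 153.
Extra fixed cost: 210. Net change = 210 − 153 = 57.
(Totals: 1136 → 1193.)

No — net change +57 (cost rises by 57).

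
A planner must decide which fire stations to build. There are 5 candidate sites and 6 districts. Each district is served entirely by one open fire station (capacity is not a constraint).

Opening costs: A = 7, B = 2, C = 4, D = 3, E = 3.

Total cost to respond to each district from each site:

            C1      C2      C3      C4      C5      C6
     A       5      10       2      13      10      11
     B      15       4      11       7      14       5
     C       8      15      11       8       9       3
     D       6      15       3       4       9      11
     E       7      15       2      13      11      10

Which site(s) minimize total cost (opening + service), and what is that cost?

Open B and D; minimum total cost 36.

For any fixed open set, each district goes to its cheapest open site; total = fixed + service.
{B, D}: C1→D 6, C2→B 4, C3→D 3, C4→D 4, C5→D 9, C6→B 5. Service 31; fixed 5; total 36.
{B, C, D}: service 29 + fixed 9 = 38
{B, D, E}: C1→D 6, C2→B 4, C3→E 2, C4→D 4, C5→D 9, C6→B 5. Service 30; fixed 8; total 38.
{A, B, C, D, E}: service 27 + fixed 19 = 46
No other subset beats 36.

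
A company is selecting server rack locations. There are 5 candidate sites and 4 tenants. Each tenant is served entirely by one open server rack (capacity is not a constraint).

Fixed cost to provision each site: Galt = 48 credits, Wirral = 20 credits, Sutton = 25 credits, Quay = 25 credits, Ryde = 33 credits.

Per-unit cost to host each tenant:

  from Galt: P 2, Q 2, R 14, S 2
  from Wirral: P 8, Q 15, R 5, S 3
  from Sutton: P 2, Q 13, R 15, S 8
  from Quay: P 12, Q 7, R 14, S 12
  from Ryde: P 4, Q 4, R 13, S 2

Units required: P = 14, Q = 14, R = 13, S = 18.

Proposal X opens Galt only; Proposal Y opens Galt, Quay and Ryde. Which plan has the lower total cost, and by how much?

Proposal X is cheaper by 45.

Proposal X: {Galt}: P→Galt 2·14=28, Q→Galt 2·14=28, R→Galt 14·13=182, S→Galt 2·18=36. Service 274; fixed 48; total 322.
Proposal Y: {Galt, Quay, Ryde}: P→Galt 2·14=28, Q→Galt 2·14=28, R→Ryde 13·13=169, S→Galt 2·18=36. Service 261; fixed 106; total 367.
Difference: |322 − 367| = 45.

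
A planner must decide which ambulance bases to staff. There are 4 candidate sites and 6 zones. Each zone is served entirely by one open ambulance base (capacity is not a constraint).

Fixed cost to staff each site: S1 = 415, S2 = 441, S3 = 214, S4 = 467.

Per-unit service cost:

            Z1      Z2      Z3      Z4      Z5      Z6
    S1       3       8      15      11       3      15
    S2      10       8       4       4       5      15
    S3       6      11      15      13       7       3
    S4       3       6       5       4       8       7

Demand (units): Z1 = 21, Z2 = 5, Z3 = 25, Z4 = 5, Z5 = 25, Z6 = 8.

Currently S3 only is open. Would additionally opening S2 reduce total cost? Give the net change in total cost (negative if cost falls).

Current service cost with {S3}: 820.
Adding S2: each zone re-picks its cheapest; new service cost 435, saving 385.
Extra fixed cost: 441. Net change = 441 − 385 = 56.
(Totals: 1034 → 1090.)

No — net change +56 (cost rises by 56).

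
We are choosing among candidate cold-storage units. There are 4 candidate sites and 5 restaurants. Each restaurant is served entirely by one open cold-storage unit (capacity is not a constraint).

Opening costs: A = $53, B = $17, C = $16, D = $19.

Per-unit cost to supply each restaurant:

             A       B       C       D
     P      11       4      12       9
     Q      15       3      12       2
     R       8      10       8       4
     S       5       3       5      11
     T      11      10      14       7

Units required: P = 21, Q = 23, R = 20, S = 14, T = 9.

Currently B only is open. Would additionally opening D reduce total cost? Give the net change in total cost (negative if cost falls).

Current service cost with {B}: 485.
Adding D: each restaurant re-picks its cheapest; new service cost 315, saving 170.
Extra fixed cost: 19. Net change = 19 − 170 = -151.
(Totals: 502 → 351.)

Yes — net change −151 (cost falls by 151).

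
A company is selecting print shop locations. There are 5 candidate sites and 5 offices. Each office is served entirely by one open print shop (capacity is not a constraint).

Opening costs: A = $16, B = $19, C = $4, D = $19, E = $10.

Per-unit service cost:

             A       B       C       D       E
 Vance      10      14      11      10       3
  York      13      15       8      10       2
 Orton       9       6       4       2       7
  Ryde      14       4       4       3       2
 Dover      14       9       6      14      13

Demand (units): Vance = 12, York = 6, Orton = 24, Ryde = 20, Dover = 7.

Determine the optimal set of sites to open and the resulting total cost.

For any fixed open set, each office goes to its cheapest open site; total = fixed + service.
{C, D, E}: Vance→E 3·12=36, York→E 2·6=12, Orton→D 2·24=48, Ryde→E 2·20=40, Dover→C 6·7=42. Service 178; fixed 33; total 211.
{A, C, D, E}: Vance→E 3·12=36, York→E 2·6=12, Orton→D 2·24=48, Ryde→E 2·20=40, Dover→C 6·7=42. Service 178; fixed 49; total 227.
{B, C, D, E}: service 178 + fixed 52 = 230
{A, B, C, D, E}: Vance→E 3·12=36, York→E 2·6=12, Orton→D 2·24=48, Ryde→E 2·20=40, Dover→C 6·7=42. Service 178; fixed 68; total 246.
No other subset beats 211.

Open C, D and E; minimum total cost 211.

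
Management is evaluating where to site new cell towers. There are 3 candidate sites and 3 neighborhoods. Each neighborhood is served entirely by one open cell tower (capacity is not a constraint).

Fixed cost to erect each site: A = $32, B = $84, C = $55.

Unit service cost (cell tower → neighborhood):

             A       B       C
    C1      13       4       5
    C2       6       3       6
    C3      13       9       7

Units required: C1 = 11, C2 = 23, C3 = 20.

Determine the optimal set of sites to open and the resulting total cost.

For any fixed open set, each neighborhood goes to its cheapest open site; total = fixed + service.
{B}: C1→B 4·11=44, C2→B 3·23=69, C3→B 9·20=180. Service 293; fixed 84; total 377.
{C}: service 333 + fixed 55 = 388
{B, C}: service 253 + fixed 139 = 392
{A, B, C}: service 253 + fixed 171 = 424
(All 7 nonempty subsets were checked; B only is lowest.)

Open B only; minimum total cost 377.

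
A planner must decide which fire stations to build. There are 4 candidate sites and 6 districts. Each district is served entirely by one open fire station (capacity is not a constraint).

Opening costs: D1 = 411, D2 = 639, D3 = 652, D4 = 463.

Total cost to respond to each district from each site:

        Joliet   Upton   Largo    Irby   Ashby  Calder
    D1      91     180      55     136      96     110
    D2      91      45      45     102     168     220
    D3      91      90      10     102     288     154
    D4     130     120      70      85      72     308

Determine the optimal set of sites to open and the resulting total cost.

For any fixed open set, each district goes to its cheapest open site; total = fixed + service.
{D1}: Joliet→D1 91, Upton→D1 180, Largo→D1 55, Irby→D1 136, Ashby→D1 96, Calder→D1 110. Service 668; fixed 411; total 1079.
{D4}: service 785 + fixed 463 = 1248
{D2}: service 671 + fixed 639 = 1310
{D1, D2, D3, D4}: service 413 + fixed 2165 = 2578
No other subset beats 1079.

Open D1 only; minimum total cost 1079.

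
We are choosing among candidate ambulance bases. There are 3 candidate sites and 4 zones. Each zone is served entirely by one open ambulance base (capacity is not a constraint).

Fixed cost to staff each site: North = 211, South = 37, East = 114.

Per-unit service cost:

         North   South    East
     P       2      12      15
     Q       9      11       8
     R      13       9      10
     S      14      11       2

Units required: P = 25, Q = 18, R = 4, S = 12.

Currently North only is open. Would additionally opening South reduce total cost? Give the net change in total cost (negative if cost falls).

Yes — net change −15 (cost falls by 15).

Current service cost with {North}: 432.
Adding South: each zone re-picks its cheapest; new service cost 380, saving 52.
Extra fixed cost: 37. Net change = 37 − 52 = -15.
(Totals: 643 → 628.)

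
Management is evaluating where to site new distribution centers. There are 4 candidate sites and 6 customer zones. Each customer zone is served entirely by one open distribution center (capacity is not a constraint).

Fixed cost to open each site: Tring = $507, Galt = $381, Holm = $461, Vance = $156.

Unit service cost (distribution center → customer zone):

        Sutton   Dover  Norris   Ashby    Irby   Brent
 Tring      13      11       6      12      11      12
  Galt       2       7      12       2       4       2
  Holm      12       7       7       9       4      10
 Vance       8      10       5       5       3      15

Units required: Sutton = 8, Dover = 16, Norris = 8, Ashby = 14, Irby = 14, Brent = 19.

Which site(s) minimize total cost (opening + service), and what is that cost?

For any fixed open set, each customer zone goes to its cheapest open site; total = fixed + service.
{Galt}: Sutton→Galt 2·8=16, Dover→Galt 7·16=112, Norris→Galt 12·8=96, Ashby→Galt 2·14=28, Irby→Galt 4·14=56, Brent→Galt 2·19=38. Service 346; fixed 381; total 727.
{Galt, Vance}: Sutton→Galt 2·8=16, Dover→Galt 7·16=112, Norris→Vance 5·8=40, Ashby→Galt 2·14=28, Irby→Vance 3·14=42, Brent→Galt 2·19=38. Service 276; fixed 537; total 813.
{Vance}: Sutton→Vance 8·8=64, Dover→Vance 10·16=160, Norris→Vance 5·8=40, Ashby→Vance 5·14=70, Irby→Vance 3·14=42, Brent→Vance 15·19=285. Service 661; fixed 156; total 817.
{Tring, Galt, Holm, Vance}: service 276 + fixed 1505 = 1781
No other subset beats 727.

Open Galt only; minimum total cost 727.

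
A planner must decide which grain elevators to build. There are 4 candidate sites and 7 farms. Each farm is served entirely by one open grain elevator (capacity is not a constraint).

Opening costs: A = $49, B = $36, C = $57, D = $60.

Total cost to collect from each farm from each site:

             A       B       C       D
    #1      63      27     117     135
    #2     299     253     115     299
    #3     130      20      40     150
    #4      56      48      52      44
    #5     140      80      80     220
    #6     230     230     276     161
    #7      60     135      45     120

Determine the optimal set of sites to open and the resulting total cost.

Open B, C and D; minimum total cost 645.

For any fixed open set, each farm goes to its cheapest open site; total = fixed + service.
{B, C, D}: #1→B 27, #2→C 115, #3→B 20, #4→D 44, #5→B 80, #6→D 161, #7→C 45. Service 492; fixed 153; total 645.
{B, C}: service 565 + fixed 93 = 658
{A, B, C, D}: service 492 + fixed 202 = 694
{B}: #1→B 27, #2→B 253, #3→B 20, #4→B 48, #5→B 80, #6→B 230, #7→B 135. Service 793; fixed 36; total 829.
(All 15 nonempty subsets were checked; B, C and D is lowest.)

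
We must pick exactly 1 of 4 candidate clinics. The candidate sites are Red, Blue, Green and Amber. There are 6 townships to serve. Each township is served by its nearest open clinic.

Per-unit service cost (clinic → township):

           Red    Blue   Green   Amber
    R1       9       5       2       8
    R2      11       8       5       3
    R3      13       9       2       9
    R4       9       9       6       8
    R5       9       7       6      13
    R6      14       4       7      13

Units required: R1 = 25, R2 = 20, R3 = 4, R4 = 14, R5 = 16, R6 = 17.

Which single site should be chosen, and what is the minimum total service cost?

Choose Green only; total service cost 457.

With exactly 1 open, each township uses its cheapest among the chosen.
{Green}: R1→Green 2·25=50, R2→Green 5·20=100, R3→Green 2·4=8, R4→Green 6·14=84, R5→Green 6·16=96, R6→Green 7·17=119. Service cost 457.
{Blue}: service cost 627
{Amber}: service cost 837
Among all 4 size-1 choices, {Green} is lowest.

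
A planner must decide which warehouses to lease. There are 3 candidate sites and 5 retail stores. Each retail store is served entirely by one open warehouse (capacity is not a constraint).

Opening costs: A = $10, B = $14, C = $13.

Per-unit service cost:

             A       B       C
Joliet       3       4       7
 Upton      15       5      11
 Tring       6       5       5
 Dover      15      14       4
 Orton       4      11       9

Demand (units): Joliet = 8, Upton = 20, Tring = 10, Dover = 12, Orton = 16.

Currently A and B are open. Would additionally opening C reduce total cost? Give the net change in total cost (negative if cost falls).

Current service cost with {A, B}: 406.
Adding C: each retail store re-picks its cheapest; new service cost 286, saving 120.
Extra fixed cost: 13. Net change = 13 − 120 = -107.
(Totals: 430 → 323.)

Yes — net change −107 (cost falls by 107).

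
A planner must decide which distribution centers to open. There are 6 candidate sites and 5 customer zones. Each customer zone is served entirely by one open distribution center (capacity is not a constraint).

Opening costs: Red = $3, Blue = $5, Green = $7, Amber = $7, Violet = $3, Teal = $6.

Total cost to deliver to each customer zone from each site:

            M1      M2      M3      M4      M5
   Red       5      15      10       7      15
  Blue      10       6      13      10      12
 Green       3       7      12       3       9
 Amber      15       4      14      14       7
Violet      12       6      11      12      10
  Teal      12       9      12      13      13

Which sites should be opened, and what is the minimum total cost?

For any fixed open set, each customer zone goes to its cheapest open site; total = fixed + service.
{Green}: M1→Green 3, M2→Green 7, M3→Green 12, M4→Green 3, M5→Green 9. Service 34; fixed 7; total 41.
{Red, Green}: service 32 + fixed 10 = 42
{Green, Violet}: service 32 + fixed 10 = 42
{Red, Blue, Green, Amber, Violet, Teal}: M1→Green 3, M2→Amber 4, M3→Red 10, M4→Green 3, M5→Amber 7. Service 27; fixed 31; total 58.
No other subset beats 41.

Open Green only; minimum total cost 41.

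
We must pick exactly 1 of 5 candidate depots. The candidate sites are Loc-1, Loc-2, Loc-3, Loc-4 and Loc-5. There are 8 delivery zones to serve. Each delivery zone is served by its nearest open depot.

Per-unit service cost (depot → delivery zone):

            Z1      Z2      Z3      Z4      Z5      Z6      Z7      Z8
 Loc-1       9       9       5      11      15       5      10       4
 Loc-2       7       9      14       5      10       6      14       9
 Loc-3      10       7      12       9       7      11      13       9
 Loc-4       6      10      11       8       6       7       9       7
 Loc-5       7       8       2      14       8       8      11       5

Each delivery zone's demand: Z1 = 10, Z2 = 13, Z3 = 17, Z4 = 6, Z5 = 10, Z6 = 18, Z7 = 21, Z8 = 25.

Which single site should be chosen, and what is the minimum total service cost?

Choose Loc-5 only; total service cost 872.

With exactly 1 open, each delivery zone uses its cheapest among the chosen.
{Loc-5}: Z1→Loc-5 7·10=70, Z2→Loc-5 8·13=104, Z3→Loc-5 2·17=34, Z4→Loc-5 14·6=84, Z5→Loc-5 8·10=80, Z6→Loc-5 8·18=144, Z7→Loc-5 11·21=231, Z8→Loc-5 5·25=125. Service cost 872.
{Loc-1}: service cost 908
{Loc-4}: service cost 975
Among all 5 size-1 choices, {Loc-5} is lowest.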